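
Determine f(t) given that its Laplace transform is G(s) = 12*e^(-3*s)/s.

The factor e^(-3s) signals a time shift by c = 3 (second shifting theorem).
L{12} = 12/s, so L^-1{12/s} = 12.
Hence the inverse is u(t - 3) times that function evaluated at t - 3.

f(t) = Heaviside(t - 3)*(12)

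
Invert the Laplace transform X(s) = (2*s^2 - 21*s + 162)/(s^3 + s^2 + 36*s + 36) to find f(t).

Factor the denominator: s^3 + s^2 + 36*s + 36 = (s + 1)*(s^2 + 36).
Partial fraction decomposition gives [5/(s + 1)] + [-3*s/(s^2 + 36)] + [-18/(s^2 + 36)].
Invert each term: 5/(s + 1) ↔ 5e^(-t); -3·s/(s^2 + 36) ↔ -3cos(6t); -3·6/(s^2 + 36) ↔ -3sin(6t).

f(t) = -3*sin(6*t) - 3*cos(6*t) + 5*exp(-t)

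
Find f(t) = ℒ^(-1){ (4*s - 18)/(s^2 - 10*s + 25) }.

Factor the denominator: s^2 - 10*s + 25 = (s - 5)^2.
Partial fraction decomposition gives [4/(s - 5)] + [2/(s - 5)^2].
Invert each term: 4/(s - 5) ↔ 4e^(5t); 2/(s - 5)^2 ↔ 2t·e^(5t).

f(t) = 2*t*exp(5*t) + 4*exp(5*t)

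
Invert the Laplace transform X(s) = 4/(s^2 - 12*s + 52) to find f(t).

f(t) = exp(6*t)*sin(4*t)

Rewrite the denominator: s^2 - 12*s + 52 = (s - 6)^2 + 16.
The form in (s - 6) signals a first-shifting-theorem factor e^(6t).
Since L{sin(4t)} = 4/(s^2 + 16), the inverse is e^(6*t)*sin(4*t).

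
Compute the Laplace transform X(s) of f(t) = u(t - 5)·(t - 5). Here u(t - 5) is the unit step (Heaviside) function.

By the second shifting theorem, L{u(t - c)·g(t - c)} = e^(-cs)·G(s) with c = 5 and G(s) = L{g(t)}.
L{t} = 1!/s^2 = 1/s^2.

X(s) = exp(-5*s)/s^2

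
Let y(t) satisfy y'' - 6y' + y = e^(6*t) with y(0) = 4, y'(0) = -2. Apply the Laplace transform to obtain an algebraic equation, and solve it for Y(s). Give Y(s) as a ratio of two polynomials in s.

Y(s) = (4*s^2 - 50*s + 157)/(s^3 - 12*s^2 + 37*s - 6)

Apply the Laplace transform to the equation.
The derivative rules (L{y''} = s^2 Y - s·y(0) - y'(0) and L{y'} = sY - y(0), with y(0) = 4, y'(0) = -2) turn the left side into (s^2 - 6*s + 1)Y - (4*s - 26).
The right side is L{e^(6*t)} = 1/(s - 6).
So (s^2 - 6*s + 1)Y = 1/(s - 6) + (4*s - 26).
Isolate Y and clear denominators.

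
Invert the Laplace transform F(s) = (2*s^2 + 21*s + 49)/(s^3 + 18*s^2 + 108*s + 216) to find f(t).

f(t) = -5*t^2*exp(-6*t)/2 - 3*t*exp(-6*t) + 2*exp(-6*t)

Factor the denominator: s^3 + 18*s^2 + 108*s + 216 = (s + 6)^3.
Partial fraction decomposition gives [2/(s + 6)] + [-3/(s + 6)^2] + [-5/(s + 6)^3].
Invert each term: 2/(s + 6) ↔ 2e^(-6t); -3/(s + 6)^2 ↔ -3t·e^(-6t); -5/(s + 6)^3 ↔ (-5/2)t^2·e^(-6t).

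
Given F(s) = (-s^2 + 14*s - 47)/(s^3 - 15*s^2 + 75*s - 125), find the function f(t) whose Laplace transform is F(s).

f(t) = -t^2*exp(5*t) + 4*t*exp(5*t) - exp(5*t)

Factor the denominator: s^3 - 15*s^2 + 75*s - 125 = (s - 5)^3.
Partial fraction decomposition gives [-1/(s - 5)] + [4/(s - 5)^2] + [-2/(s - 5)^3].
Invert each term: -1/(s - 5) ↔ -e^(5t); 4/(s - 5)^2 ↔ 4t·e^(5t); -2/(s - 5)^3 ↔ (-1)t^2·e^(5t).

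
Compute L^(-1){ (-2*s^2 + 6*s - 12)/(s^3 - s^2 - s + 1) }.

Factor the denominator: s^3 - s^2 - s + 1 = (s - 1)^2*(s + 1).
Partial fraction decomposition gives [3/(s - 1)] + [-4/(s - 1)^2] + [-5/(s + 1)].
Invert each term: 3/(s - 1) ↔ 3e^(t); -4/(s - 1)^2 ↔ -4t·e^(t); -5/(s + 1) ↔ -5e^(-t).

-4*t*exp(t) + 3*exp(t) - 5*exp(-t)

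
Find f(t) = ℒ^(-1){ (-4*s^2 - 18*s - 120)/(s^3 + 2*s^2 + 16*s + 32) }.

f(t) = -5*sin(4*t) + cos(4*t) - 5*exp(-2*t)

Factor the denominator: s^3 + 2*s^2 + 16*s + 32 = (s + 2)*(s^2 + 16).
Partial fraction decomposition gives [-5/(s + 2)] + [s/(s^2 + 16)] + [-20/(s^2 + 16)].
Invert each term: -5/(s + 2) ↔ -5e^(-2t); 1·s/(s^2 + 16) ↔ cos(4t); -5·4/(s^2 + 16) ↔ -5sin(4t).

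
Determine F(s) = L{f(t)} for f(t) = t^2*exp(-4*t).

F(s) = 2/(s + 4)^3

L{e^(-4t)} = 1/(s + 4).
Then apply L{t^2·g(t)} = (-1)^2 d^2/ds^2[G(s)] with G(s) = 1/(s + 4):
differentiating 2 times and applying the sign gives 2/(s + 4)^3.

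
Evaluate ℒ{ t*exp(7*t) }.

(s - 7)^(-2)

L{e^(7t)} = 1/(s - 7).
Then apply L{t·g(t)} = -d/ds[G(s)] with G(s) = 1/(s - 7):
differentiating 1 time and applying the sign gives (s - 7)^(-2).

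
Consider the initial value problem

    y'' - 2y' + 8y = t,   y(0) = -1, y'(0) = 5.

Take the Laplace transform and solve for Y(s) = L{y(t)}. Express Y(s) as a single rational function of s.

Y(s) = (-s^3 + 7*s^2 + 1)/(s^4 - 2*s^3 + 8*s^2)

Transform both sides with L{·}.
Using L{y''} = s^2 Y - s·y(0) - y'(0) and L{y'} = sY - y(0), with y(0) = -1, y'(0) = 5, the left side becomes (s^2 - 2*s + 8)Y - (-s + 7).
The right side is L{t} = s^(-2).
So (s^2 - 2*s + 8)Y = s^(-2) + (-s + 7).
Solve for Y(s) and write it as one ratio of polynomials.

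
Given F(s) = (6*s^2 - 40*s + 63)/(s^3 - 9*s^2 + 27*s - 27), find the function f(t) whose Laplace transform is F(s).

Factor the denominator: s^3 - 9*s^2 + 27*s - 27 = (s - 3)^3.
Partial fraction decomposition gives [6/(s - 3)] + [-4/(s - 3)^2] + [-3/(s - 3)^3].
Invert each term: 6/(s - 3) ↔ 6e^(3t); -4/(s - 3)^2 ↔ -4t·e^(3t); -3/(s - 3)^3 ↔ (-3/2)t^2·e^(3t).

f(t) = -3*t^2*exp(3*t)/2 - 4*t*exp(3*t) + 6*exp(3*t)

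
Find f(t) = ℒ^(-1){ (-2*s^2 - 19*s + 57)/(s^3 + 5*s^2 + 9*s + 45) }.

Factor the denominator: s^3 + 5*s^2 + 9*s + 45 = (s + 5)*(s^2 + 9).
Partial fraction decomposition gives [3/(s + 5)] + [-5*s/(s^2 + 9)] + [6/(s^2 + 9)].
Invert each term: 3/(s + 5) ↔ 3e^(-5t); -5·s/(s^2 + 9) ↔ -5cos(3t); 2·3/(s^2 + 9) ↔ 2sin(3t).

f(t) = 2*sin(3*t) - 5*cos(3*t) + 3*exp(-5*t)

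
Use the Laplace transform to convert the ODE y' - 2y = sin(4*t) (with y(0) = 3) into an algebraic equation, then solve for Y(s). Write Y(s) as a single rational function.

Y(s) = (3*s^2 + 52)/(s^3 - 2*s^2 + 16*s - 32)

Apply the Laplace transform to the equation.
Using L{y'} = sY - y(0) = sY - 3, the left side becomes (s - 2)Y - (3).
The right side is L{sin(4*t)} = 4/(s^2 + 16).
So (s - 2)Y = 4/(s^2 + 16) + (3).
Isolate Y and clear denominators.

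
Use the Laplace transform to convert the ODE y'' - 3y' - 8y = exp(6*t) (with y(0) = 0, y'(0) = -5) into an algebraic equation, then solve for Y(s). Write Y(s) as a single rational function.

Laplace-transform each side.
With L{y''} = s^2 Y - s·y(0) - y'(0) and L{y'} = sY - y(0), with y(0) = 0, y'(0) = -5: the LHS transforms to (s^2 - 3*s - 8)Y - (-5).
The right side is L{exp(6*t)} = 1/(s - 6).
So (s^2 - 3*s - 8)Y = 1/(s - 6) + (-5).
Isolate Y and clear denominators.

Y(s) = (-5*s + 31)/(s^3 - 9*s^2 + 10*s + 48)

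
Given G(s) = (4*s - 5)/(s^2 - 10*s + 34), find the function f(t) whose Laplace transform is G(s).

Complete the square in the denominator: s^2 - 10*s + 34 = (s - 5)^2 + 3^2.
Split the numerator to match: 4*s - 5 = 4·(s - 5) + 5·3.
Invert each term: 4·(s - 5)/((s - 5)^2 + 9) ↔ 4e^(5t)cos(3t); 5·3/((s - 5)^2 + 9) ↔ 5e^(5t)sin(3t).

f(t) = 5*exp(5*t)*sin(3*t) + 4*exp(5*t)*cos(3*t)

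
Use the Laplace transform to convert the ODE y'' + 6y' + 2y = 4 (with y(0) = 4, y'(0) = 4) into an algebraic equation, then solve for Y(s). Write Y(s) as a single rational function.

Laplace-transform each side.
Using L{y''} = s^2 Y - s·y(0) - y'(0) and L{y'} = sY - y(0), with y(0) = 4, y'(0) = 4, the left side becomes (s^2 + 6*s + 2)Y - (4*s + 28).
The right side is L{4} = 4/s.
So (s^2 + 6*s + 2)Y = 4/s + (4*s + 28).
Isolate Y and clear denominators.

Y(s) = (4*s^2 + 28*s + 4)/(s^3 + 6*s^2 + 2*s)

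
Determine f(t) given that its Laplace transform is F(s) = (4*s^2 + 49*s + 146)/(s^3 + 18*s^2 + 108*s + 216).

Factor the denominator: s^3 + 18*s^2 + 108*s + 216 = (s + 6)^3.
Partial fraction decomposition gives [4/(s + 6)] + [(s + 6)^(-2)] + [-4/(s + 6)^3].
Invert each term: 4/(s + 6) ↔ 4e^(-6t); 1/(s + 6)^2 ↔ t·e^(-6t); -4/(s + 6)^3 ↔ (-2)t^2·e^(-6t).

f(t) = -2*t^2*exp(-6*t) + t*exp(-6*t) + 4*exp(-6*t)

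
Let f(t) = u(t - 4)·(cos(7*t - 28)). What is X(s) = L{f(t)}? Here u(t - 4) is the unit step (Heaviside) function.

X(s) = s*exp(-4*s)/(s^2 + 49)

By the second shifting theorem, L{u(t - c)·g(t - c)} = e^(-cs)·G(s) with c = 4 and G(s) = L{g(t)}.
L{cos(7t)} = s/(s^2 + 49).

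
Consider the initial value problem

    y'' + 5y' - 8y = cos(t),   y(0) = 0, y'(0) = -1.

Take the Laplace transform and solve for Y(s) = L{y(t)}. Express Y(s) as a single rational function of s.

Transform both sides with L{·}.
The derivative rules (L{y''} = s^2 Y - s·y(0) - y'(0) and L{y'} = sY - y(0), with y(0) = 0, y'(0) = -1) turn the left side into (s^2 + 5*s - 8)Y - (-1).
The right side is L{cos(t)} = s/(s^2 + 1).
So (s^2 + 5*s - 8)Y = s/(s^2 + 1) + (-1).
Divide through and combine into a single rational function.

Y(s) = (-s^2 + s - 1)/(s^4 + 5*s^3 - 7*s^2 + 5*s - 8)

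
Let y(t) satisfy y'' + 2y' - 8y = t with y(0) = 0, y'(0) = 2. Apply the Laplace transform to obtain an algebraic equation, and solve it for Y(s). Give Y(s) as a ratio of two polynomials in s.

Transform both sides with L{·}.
The derivative rules (L{y''} = s^2 Y - s·y(0) - y'(0) and L{y'} = sY - y(0), with y(0) = 0, y'(0) = 2) turn the left side into (s^2 + 2*s - 8)Y - (2).
The right side is L{t} = s^(-2).
So (s^2 + 2*s - 8)Y = s^(-2) + (2).
Solve for Y(s) and write it as one ratio of polynomials.

Y(s) = (2*s^2 + 1)/(s^4 + 2*s^3 - 8*s^2)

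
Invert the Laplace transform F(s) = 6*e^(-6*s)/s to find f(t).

f(t) = Heaviside(t - 6)*(6)

The factor e^(-6s) signals a time shift by c = 6 (second shifting theorem).
L{6} = 6/s, so L^-1{6/s} = 6.
Hence the inverse is u(t - 6) times that function evaluated at t - 6.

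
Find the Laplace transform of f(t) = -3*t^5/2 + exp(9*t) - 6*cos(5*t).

Apply the Laplace transform termwise.
L{e^(9t)} = 1/(s - 9); (-3/2)·[L{t^5} = 5!/s^6 = 120/s^6]; (-6)·[L{cos(5t)} = s/(s^2 + 25)].

-6*s/(s^2 + 25) + 1/(s - 9) - 180/s^6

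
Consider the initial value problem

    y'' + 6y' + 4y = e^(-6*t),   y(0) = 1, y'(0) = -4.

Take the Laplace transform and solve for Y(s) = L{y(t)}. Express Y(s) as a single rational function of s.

Y(s) = (s^2 + 8*s + 13)/(s^3 + 12*s^2 + 40*s + 24)

Apply the Laplace transform to the equation.
Using L{y''} = s^2 Y - s·y(0) - y'(0) and L{y'} = sY - y(0), with y(0) = 1, y'(0) = -4, the left side becomes (s^2 + 6*s + 4)Y - (s + 2).
The right side is L{e^(-6*t)} = 1/(s + 6).
So (s^2 + 6*s + 4)Y = 1/(s + 6) + (s + 2).
Isolate Y and clear denominators.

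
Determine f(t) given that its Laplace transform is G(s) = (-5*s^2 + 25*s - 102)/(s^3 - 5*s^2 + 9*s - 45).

f(t) = -3*exp(5*t) + 5*sin(3*t) - 2*cos(3*t)

Factor the denominator: s^3 - 5*s^2 + 9*s - 45 = (s - 5)*(s^2 + 9).
Partial fraction decomposition gives [-3/(s - 5)] + [-2*s/(s^2 + 9)] + [15/(s^2 + 9)].
Invert each term: -3/(s - 5) ↔ -3e^(5t); -2·s/(s^2 + 9) ↔ -2cos(3t); 5·3/(s^2 + 9) ↔ 5sin(3t).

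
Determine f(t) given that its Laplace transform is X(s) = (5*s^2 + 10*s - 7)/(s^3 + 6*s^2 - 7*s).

Factor the denominator: s^3 + 6*s^2 - 7*s = s*(s - 1)*(s + 7).
Partial fraction decomposition gives [1/(s - 1)] + [3/(s + 7)] + [1/s].
Invert each term: 1/(s - 1) ↔ e^(t); 3/(s + 7) ↔ 3e^(-7t); 1/(s - 0) ↔ e^(0t).

f(t) = exp(t) + 1 + 3*exp(-7*t)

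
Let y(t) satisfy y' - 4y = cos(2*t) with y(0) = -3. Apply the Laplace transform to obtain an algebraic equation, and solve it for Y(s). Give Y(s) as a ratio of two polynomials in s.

Y(s) = (-3*s^2 + s - 12)/(s^3 - 4*s^2 + 4*s - 16)

Apply the Laplace transform to the equation.
The derivative rules (L{y'} = sY - y(0) = sY - (-3)) turn the left side into (s - 4)Y - (-3).
The right side is L{cos(2*t)} = s/(s^2 + 4).
So (s - 4)Y = s/(s^2 + 4) + (-3).
Solve for Y(s) and write it as one ratio of polynomials.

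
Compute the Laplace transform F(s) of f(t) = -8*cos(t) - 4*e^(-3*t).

By linearity of the Laplace transform, transform each term separately.
(-4)·[L{e^(-3t)} = 1/(s + 3)]; (-8)·[L{cos(t)} = s/(s^2 + 1)].

F(s) = -8*s/(s^2 + 1) - 4/(s + 3)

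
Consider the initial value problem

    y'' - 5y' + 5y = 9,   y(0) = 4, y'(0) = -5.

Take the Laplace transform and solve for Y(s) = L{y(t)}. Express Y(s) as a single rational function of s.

Y(s) = (4*s^2 - 25*s + 9)/(s^3 - 5*s^2 + 5*s)

Laplace-transform each side.
The derivative rules (L{y''} = s^2 Y - s·y(0) - y'(0) and L{y'} = sY - y(0), with y(0) = 4, y'(0) = -5) turn the left side into (s^2 - 5*s + 5)Y - (4*s - 25).
The right side is L{9} = 9/s.
So (s^2 - 5*s + 5)Y = 9/s + (4*s - 25).
Solve for Y(s) and write it as one ratio of polynomials.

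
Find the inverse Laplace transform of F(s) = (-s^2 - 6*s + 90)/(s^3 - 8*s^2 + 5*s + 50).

Factor the denominator: s^3 - 8*s^2 + 5*s + 50 = (s - 5)^2*(s + 2).
Partial fraction decomposition gives [-3/(s - 5)] + [5/(s - 5)^2] + [2/(s + 2)].
Invert each term: -3/(s - 5) ↔ -3e^(5t); 5/(s - 5)^2 ↔ 5t·e^(5t); 2/(s + 2) ↔ 2e^(-2t).

5*t*exp(5*t) - 3*exp(5*t) + 2*exp(-2*t)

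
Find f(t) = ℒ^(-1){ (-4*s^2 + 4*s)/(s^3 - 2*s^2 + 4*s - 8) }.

Factor the denominator: s^3 - 2*s^2 + 4*s - 8 = (s - 2)*(s^2 + 4).
Partial fraction decomposition gives [-1/(s - 2)] + [-3*s/(s^2 + 4)] + [-2/(s^2 + 4)].
Invert each term: -1/(s - 2) ↔ -e^(2t); -3·s/(s^2 + 4) ↔ -3cos(2t); -1·2/(s^2 + 4) ↔ -sin(2t).

f(t) = -exp(2*t) - sin(2*t) - 3*cos(2*t)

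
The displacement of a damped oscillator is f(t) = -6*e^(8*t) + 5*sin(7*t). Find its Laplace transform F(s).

F(s) = 35/(s^2 + 49) - 6/(s - 8)

Apply the Laplace transform termwise.
(-6)·[L{e^(8t)} = 1/(s - 8)]; (5)·[L{sin(7t)} = 7/(s^2 + 49)].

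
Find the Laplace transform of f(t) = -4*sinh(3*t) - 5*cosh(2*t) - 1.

-5*s/(s^2 - 4) - 12/(s^2 - 9) - 1/s

By linearity of the Laplace transform, transform each term separately.
(-4)·[L{sinh(3t)} = 3/(s^2 - 9)]; (-5)·[L{cosh(2t)} = s/(s^2 - 4)]; L{-1} = -1/s.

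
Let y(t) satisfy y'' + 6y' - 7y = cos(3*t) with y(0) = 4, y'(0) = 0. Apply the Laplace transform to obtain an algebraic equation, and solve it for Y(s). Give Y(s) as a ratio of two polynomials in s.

Y(s) = (4*s^3 + 24*s^2 + 37*s + 216)/(s^4 + 6*s^3 + 2*s^2 + 54*s - 63)

Laplace-transform each side.
With L{y''} = s^2 Y - s·y(0) - y'(0) and L{y'} = sY - y(0), with y(0) = 4, y'(0) = 0: the LHS transforms to (s^2 + 6*s - 7)Y - (4*s + 24).
The right side is L{cos(3*t)} = s/(s^2 + 9).
So (s^2 + 6*s - 7)Y = s/(s^2 + 9) + (4*s + 24).
Solve for Y(s) and write it as one ratio of polynomials.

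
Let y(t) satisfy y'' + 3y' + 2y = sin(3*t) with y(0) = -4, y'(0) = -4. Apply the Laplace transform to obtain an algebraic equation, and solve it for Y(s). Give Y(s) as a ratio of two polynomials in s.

Y(s) = (-4*s^3 - 16*s^2 - 36*s - 141)/(s^4 + 3*s^3 + 11*s^2 + 27*s + 18)

Transform both sides with L{·}.
The derivative rules (L{y''} = s^2 Y - s·y(0) - y'(0) and L{y'} = sY - y(0), with y(0) = -4, y'(0) = -4) turn the left side into (s^2 + 3*s + 2)Y - (-4*s - 16).
The right side is L{sin(3*t)} = 3/(s^2 + 9).
So (s^2 + 3*s + 2)Y = 3/(s^2 + 9) + (-4*s - 16).
Solve for Y(s) and write it as one ratio of polynomials.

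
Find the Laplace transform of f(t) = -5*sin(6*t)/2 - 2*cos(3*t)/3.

By linearity of the Laplace transform, transform each term separately.
(-2/3)·[L{cos(3t)} = s/(s^2 + 9)]; (-5/2)·[L{sin(6t)} = 6/(s^2 + 36)].

-2*s/(3*(s^2 + 9)) - 15/(s^2 + 36)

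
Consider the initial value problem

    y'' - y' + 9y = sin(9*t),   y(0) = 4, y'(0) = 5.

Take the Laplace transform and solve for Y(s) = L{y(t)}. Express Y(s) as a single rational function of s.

Apply the Laplace transform to the equation.
With L{y''} = s^2 Y - s·y(0) - y'(0) and L{y'} = sY - y(0), with y(0) = 4, y'(0) = 5: the LHS transforms to (s^2 - s + 9)Y - (4*s + 1).
The right side is L{sin(9*t)} = 9/(s^2 + 81).
So (s^2 - s + 9)Y = 9/(s^2 + 81) + (4*s + 1).
Solve for Y(s) and write it as one ratio of polynomials.

Y(s) = (4*s^3 + s^2 + 324*s + 90)/(s^4 - s^3 + 90*s^2 - 81*s + 729)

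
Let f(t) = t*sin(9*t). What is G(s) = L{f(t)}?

L{sin(9t)} = 9/(s^2 + 81).
Then apply L{t·g(t)} = -d/ds[H(s)] with H(s) = 9/(s^2 + 81):
differentiating 1 time and applying the sign gives 18*s/(s^2 + 81)^2.

G(s) = 18*s/(s^2 + 81)^2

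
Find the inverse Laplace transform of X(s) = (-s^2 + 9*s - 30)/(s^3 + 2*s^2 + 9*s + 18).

Factor the denominator: s^3 + 2*s^2 + 9*s + 18 = (s + 2)*(s^2 + 9).
Partial fraction decomposition gives [-4/(s + 2)] + [3*s/(s^2 + 9)] + [3/(s^2 + 9)].
Invert each term: -4/(s + 2) ↔ -4e^(-2t); 3·s/(s^2 + 9) ↔ 3cos(3t); 1·3/(s^2 + 9) ↔ sin(3t).

sin(3*t) + 3*cos(3*t) - 4*exp(-2*t)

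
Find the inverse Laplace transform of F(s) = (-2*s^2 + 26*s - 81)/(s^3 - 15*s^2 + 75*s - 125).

Factor the denominator: s^3 - 15*s^2 + 75*s - 125 = (s - 5)^3.
Partial fraction decomposition gives [-2/(s - 5)] + [6/(s - 5)^2] + [-1/(s - 5)^3].
Invert each term: -2/(s - 5) ↔ -2e^(5t); 6/(s - 5)^2 ↔ 6t·e^(5t); -1/(s - 5)^3 ↔ (-1/2)t^2·e^(5t).

-t^2*exp(5*t)/2 + 6*t*exp(5*t) - 2*exp(5*t)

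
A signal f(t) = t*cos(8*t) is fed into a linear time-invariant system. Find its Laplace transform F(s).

F(s) = (s - 8)*(s + 8)/(s^2 + 64)^2

L{cos(8t)} = s/(s^2 + 64).
Then apply L{t·g(t)} = -d/ds[G(s)] with G(s) = s/(s^2 + 64):
differentiating 1 time and applying the sign gives (s - 8)*(s + 8)/(s^2 + 64)^2.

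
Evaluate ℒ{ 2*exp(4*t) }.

L{2} = 2/s.
By the first shifting theorem, multiplying by e^(4t) replaces s with s - 4.

2/(s - 4)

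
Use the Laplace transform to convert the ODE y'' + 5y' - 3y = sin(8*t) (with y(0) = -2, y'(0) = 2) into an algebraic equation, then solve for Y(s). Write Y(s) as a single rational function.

Take the Laplace transform of both sides.
The derivative rules (L{y''} = s^2 Y - s·y(0) - y'(0) and L{y'} = sY - y(0), with y(0) = -2, y'(0) = 2) turn the left side into (s^2 + 5*s - 3)Y - (-2*s - 8).
The right side is L{sin(8*t)} = 8/(s^2 + 64).
So (s^2 + 5*s - 3)Y = 8/(s^2 + 64) + (-2*s - 8).
Divide through and combine into a single rational function.

Y(s) = (-2*s^3 - 8*s^2 - 128*s - 504)/(s^4 + 5*s^3 + 61*s^2 + 320*s - 192)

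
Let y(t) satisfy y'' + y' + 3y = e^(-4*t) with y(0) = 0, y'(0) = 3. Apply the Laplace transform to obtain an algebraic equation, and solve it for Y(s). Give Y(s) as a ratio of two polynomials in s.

Y(s) = (3*s + 13)/(s^3 + 5*s^2 + 7*s + 12)

Transform both sides with L{·}.
Using L{y''} = s^2 Y - s·y(0) - y'(0) and L{y'} = sY - y(0), with y(0) = 0, y'(0) = 3, the left side becomes (s^2 + s + 3)Y - (3).
The right side is L{e^(-4*t)} = 1/(s + 4).
So (s^2 + s + 3)Y = 1/(s + 4) + (3).
Solve for Y(s) and write it as one ratio of polynomials.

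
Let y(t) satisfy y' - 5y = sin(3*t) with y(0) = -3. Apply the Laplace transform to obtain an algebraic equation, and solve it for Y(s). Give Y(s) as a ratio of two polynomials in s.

Y(s) = (-3*s^2 - 24)/(s^3 - 5*s^2 + 9*s - 45)

Transform both sides with L{·}.
The derivative rules (L{y'} = sY - y(0) = sY - (-3)) turn the left side into (s - 5)Y - (-3).
The right side is L{sin(3*t)} = 3/(s^2 + 9).
So (s - 5)Y = 3/(s^2 + 9) + (-3).
Solve for Y(s) and write it as one ratio of polynomials.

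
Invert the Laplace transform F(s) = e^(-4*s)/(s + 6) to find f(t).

f(t) = Heaviside(t - 4)*(exp(-6*t + 24))

The factor e^(-4s) signals a time shift by c = 4 (second shifting theorem).
L{e^(-6t)} = 1/(s + 6), so L^-1{1/(s + 6)} = e^(-6*t).
Hence the inverse is u(t - 4) times that function evaluated at t - 4.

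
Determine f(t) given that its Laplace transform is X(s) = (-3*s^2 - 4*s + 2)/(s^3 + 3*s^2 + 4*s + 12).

Factor the denominator: s^3 + 3*s^2 + 4*s + 12 = (s + 3)*(s^2 + 4).
Partial fraction decomposition gives [-1/(s + 3)] + [-2*s/(s^2 + 4)] + [2/(s^2 + 4)].
Invert each term: -1/(s + 3) ↔ -e^(-3t); -2·s/(s^2 + 4) ↔ -2cos(2t); 1·2/(s^2 + 4) ↔ sin(2t).

f(t) = sin(2*t) - 2*cos(2*t) - exp(-3*t)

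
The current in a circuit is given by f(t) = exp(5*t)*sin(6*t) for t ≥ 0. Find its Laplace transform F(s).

L{sin(6t)} = 6/(s^2 + 36).
By the first shifting theorem, multiplying by e^(5t) replaces s with s - 5.

F(s) = 6/((s - 5)^2 + 36)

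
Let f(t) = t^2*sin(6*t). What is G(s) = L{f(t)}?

G(s) = 36*(s^2 - 12)/(s^2 + 36)^3

L{sin(6t)} = 6/(s^2 + 36).
Then apply L{t^2·g(t)} = (-1)^2 d^2/ds^2[H(s)] with H(s) = 6/(s^2 + 36):
differentiating 2 times and applying the sign gives 36*(s^2 - 12)/(s^2 + 36)^3.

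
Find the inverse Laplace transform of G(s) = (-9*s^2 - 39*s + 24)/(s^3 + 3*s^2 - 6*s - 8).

-5*exp(2*t) - 6*exp(-t) + 2*exp(-4*t)

Factor the denominator: s^3 + 3*s^2 - 6*s - 8 = (s - 2)*(s + 1)*(s + 4).
Partial fraction decomposition gives [2/(s + 4)] + [-5/(s - 2)] + [-6/(s + 1)].
Invert each term: 2/(s + 4) ↔ 2e^(-4t); -5/(s - 2) ↔ -5e^(2t); -6/(s + 1) ↔ -6e^(-t).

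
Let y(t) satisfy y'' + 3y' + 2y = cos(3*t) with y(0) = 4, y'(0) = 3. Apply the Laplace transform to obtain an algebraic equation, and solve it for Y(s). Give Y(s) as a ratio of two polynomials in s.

Laplace-transform each side.
With L{y''} = s^2 Y - s·y(0) - y'(0) and L{y'} = sY - y(0), with y(0) = 4, y'(0) = 3: the LHS transforms to (s^2 + 3*s + 2)Y - (4*s + 15).
The right side is L{cos(3*t)} = s/(s^2 + 9).
So (s^2 + 3*s + 2)Y = s/(s^2 + 9) + (4*s + 15).
Isolate Y and clear denominators.

Y(s) = (4*s^3 + 15*s^2 + 37*s + 135)/(s^4 + 3*s^3 + 11*s^2 + 27*s + 18)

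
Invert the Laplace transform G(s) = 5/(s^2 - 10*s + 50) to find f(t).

f(t) = exp(5*t)*sin(5*t)

Rewrite the denominator: s^2 - 10*s + 50 = (s - 5)^2 + 25.
The form in (s - 5) signals a first-shifting-theorem factor e^(5t).
Since L{sin(5t)} = 5/(s^2 + 25), the inverse is e^(5*t)*sin(5*t).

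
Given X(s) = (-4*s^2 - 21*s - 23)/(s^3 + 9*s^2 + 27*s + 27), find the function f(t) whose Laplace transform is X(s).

Factor the denominator: s^3 + 9*s^2 + 27*s + 27 = (s + 3)^3.
Partial fraction decomposition gives [-4/(s + 3)] + [3/(s + 3)^2] + [4/(s + 3)^3].
Invert each term: -4/(s + 3) ↔ -4e^(-3t); 3/(s + 3)^2 ↔ 3t·e^(-3t); 4/(s + 3)^3 ↔ (2)t^2·e^(-3t).

f(t) = 2*t^2*exp(-3*t) + 3*t*exp(-3*t) - 4*exp(-3*t)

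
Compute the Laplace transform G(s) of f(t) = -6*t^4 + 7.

The transform is linear, so treat each term independently.
L{7} = 7/s; (-6)·[L{t^4} = 4!/s^5 = 24/s^5].

G(s) = 7/s - 144/s^5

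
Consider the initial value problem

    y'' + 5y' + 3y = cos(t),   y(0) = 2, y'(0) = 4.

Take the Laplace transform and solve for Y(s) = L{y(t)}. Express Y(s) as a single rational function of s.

Y(s) = (2*s^3 + 14*s^2 + 3*s + 14)/(s^4 + 5*s^3 + 4*s^2 + 5*s + 3)

Apply the Laplace transform to the equation.
With L{y''} = s^2 Y - s·y(0) - y'(0) and L{y'} = sY - y(0), with y(0) = 2, y'(0) = 4: the LHS transforms to (s^2 + 5*s + 3)Y - (2*s + 14).
The right side is L{cos(t)} = s/(s^2 + 1).
So (s^2 + 5*s + 3)Y = s/(s^2 + 1) + (2*s + 14).
Divide through and combine into a single rational function.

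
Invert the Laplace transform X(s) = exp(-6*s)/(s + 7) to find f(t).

The factor e^(-6s) signals a time shift by c = 6 (second shifting theorem).
L{e^(-7t)} = 1/(s + 7), so L^-1{1/(s + 7)} = exp(-7*t).
Hence the inverse is u(t - 6) times that function evaluated at t - 6.

f(t) = Heaviside(t - 6)*(exp(-7*t + 42))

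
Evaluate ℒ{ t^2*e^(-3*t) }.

L{e^(-3t)} = 1/(s + 3).
Then apply L{t^2·g(t)} = (-1)^2 d^2/ds^2[G(s)] with G(s) = 1/(s + 3):
differentiating 2 times and applying the sign gives 2/(s + 3)^3.

2/(s + 3)^3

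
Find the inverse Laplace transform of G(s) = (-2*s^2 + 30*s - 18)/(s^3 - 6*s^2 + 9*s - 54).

Factor the denominator: s^3 - 6*s^2 + 9*s - 54 = (s - 6)*(s^2 + 9).
Partial fraction decomposition gives [2/(s - 6)] + [-4*s/(s^2 + 9)] + [6/(s^2 + 9)].
Invert each term: 2/(s - 6) ↔ 2e^(6t); -4·s/(s^2 + 9) ↔ -4cos(3t); 2·3/(s^2 + 9) ↔ 2sin(3t).

2*exp(6*t) + 2*sin(3*t) - 4*cos(3*t)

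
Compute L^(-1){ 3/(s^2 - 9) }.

sinh(3*t)

Since L{sinh(3t)} = 3/(s^2 - 9), the inverse is sinh(3*t).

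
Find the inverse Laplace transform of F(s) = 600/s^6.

Since L{t^5} = 5!/s^6 = 120/s^6, the inverse is t^5, scaled by 5.

5*t^5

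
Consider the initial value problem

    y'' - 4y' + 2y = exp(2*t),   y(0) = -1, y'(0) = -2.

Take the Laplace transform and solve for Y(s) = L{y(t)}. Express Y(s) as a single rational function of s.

Take the Laplace transform of both sides.
The derivative rules (L{y''} = s^2 Y - s·y(0) - y'(0) and L{y'} = sY - y(0), with y(0) = -1, y'(0) = -2) turn the left side into (s^2 - 4*s + 2)Y - (-s + 2).
The right side is L{exp(2*t)} = 1/(s - 2).
So (s^2 - 4*s + 2)Y = 1/(s - 2) + (-s + 2).
Divide through and combine into a single rational function.

Y(s) = (-s^2 + 4*s - 3)/(s^3 - 6*s^2 + 10*s - 4)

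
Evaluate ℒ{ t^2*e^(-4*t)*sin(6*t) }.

L{sin(6t)} = 6/(s^2 + 36).
Multiplying by e^(-4t) shifts s → s + 4, so L{e^(-4*t)*sin(6*t)} = 6/((s + 4)^2 + 36).
Then apply L{t^2·g(t)} = (-1)^2 d^2/ds^2[H(s)] with H(s) = 6/((s + 4)^2 + 36):
differentiating 2 times and applying the sign gives 36*(s^2 + 8*s + 4)/(s^2 + 8*s + 52)^3.

36*(s^2 + 8*s + 4)/(s^2 + 8*s + 52)^3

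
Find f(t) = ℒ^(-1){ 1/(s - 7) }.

f(t) = exp(7*t)

Since L{e^(7t)} = 1/(s - 7), the inverse is exp(7*t).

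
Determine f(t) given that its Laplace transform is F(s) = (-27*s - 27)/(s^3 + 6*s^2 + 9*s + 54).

f(t) = -3*sin(3*t) - 3*cos(3*t) + 3*exp(-6*t)

Factor the denominator: s^3 + 6*s^2 + 9*s + 54 = (s + 6)*(s^2 + 9).
Partial fraction decomposition gives [3/(s + 6)] + [-3*s/(s^2 + 9)] + [-9/(s^2 + 9)].
Invert each term: 3/(s + 6) ↔ 3e^(-6t); -3·s/(s^2 + 9) ↔ -3cos(3t); -3·3/(s^2 + 9) ↔ -3sin(3t).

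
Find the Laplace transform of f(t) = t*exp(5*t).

(s - 5)^(-2)

L{e^(5t)} = 1/(s - 5).
Then apply L{t·g(t)} = -d/ds[G(s)] with G(s) = 1/(s - 5):
differentiating 1 time and applying the sign gives (s - 5)^(-2).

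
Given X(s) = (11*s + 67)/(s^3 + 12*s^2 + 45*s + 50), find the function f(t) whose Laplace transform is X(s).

f(t) = -4*t*exp(-5*t) + 5*exp(-2*t) - 5*exp(-5*t)

Factor the denominator: s^3 + 12*s^2 + 45*s + 50 = (s + 2)*(s + 5)^2.
Partial fraction decomposition gives [-5/(s + 5)] + [-4/(s + 5)^2] + [5/(s + 2)].
Invert each term: -5/(s + 5) ↔ -5e^(-5t); -4/(s + 5)^2 ↔ -4t·e^(-5t); 5/(s + 2) ↔ 5e^(-2t).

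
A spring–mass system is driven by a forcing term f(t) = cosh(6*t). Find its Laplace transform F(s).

F(s) = s/(s^2 - 36)

L{cosh(6t)} = s/(s^2 - 36).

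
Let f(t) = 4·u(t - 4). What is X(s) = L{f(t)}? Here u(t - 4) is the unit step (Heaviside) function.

X(s) = 4*exp(-4*s)/s

By the second shifting theorem, L{u(t - c)·g(t - c)} = e^(-cs)·G(s) with c = 4 and G(s) = L{g(t)}.
L{4} = 4/s.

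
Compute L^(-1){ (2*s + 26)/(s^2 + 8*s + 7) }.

Factor the denominator: s^2 + 8*s + 7 = (s + 1)*(s + 7).
Partial fraction decomposition gives [4/(s + 1)] + [-2/(s + 7)].
Invert each term: 4/(s + 1) ↔ 4e^(-t); -2/(s + 7) ↔ -2e^(-7t).

4*exp(-t) - 2*exp(-7*t)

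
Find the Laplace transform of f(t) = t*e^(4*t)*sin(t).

2*(s - 4)/(s^2 - 8*s + 17)^2

L{sin(t)} = 1/(s^2 + 1).
Multiplying by e^(4t) shifts s → s - 4, so L{e^(4*t)*sin(t)} = 1/((s - 4)^2 + 1).
Then apply L{t·g(t)} = -d/ds[G(s)] with G(s) = 1/((s - 4)^2 + 1):
differentiating 1 time and applying the sign gives 2*(s - 4)/(s^2 - 8*s + 17)^2.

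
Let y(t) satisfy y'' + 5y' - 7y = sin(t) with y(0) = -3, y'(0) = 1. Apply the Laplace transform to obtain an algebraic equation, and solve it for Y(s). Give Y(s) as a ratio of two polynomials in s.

Take the Laplace transform of both sides.
The derivative rules (L{y''} = s^2 Y - s·y(0) - y'(0) and L{y'} = sY - y(0), with y(0) = -3, y'(0) = 1) turn the left side into (s^2 + 5*s - 7)Y - (-3*s - 14).
The right side is L{sin(t)} = 1/(s^2 + 1).
So (s^2 + 5*s - 7)Y = 1/(s^2 + 1) + (-3*s - 14).
Solve for Y(s) and write it as one ratio of polynomials.

Y(s) = (-3*s^3 - 14*s^2 - 3*s - 13)/(s^4 + 5*s^3 - 6*s^2 + 5*s - 7)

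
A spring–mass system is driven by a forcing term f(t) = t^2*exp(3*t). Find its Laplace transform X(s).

X(s) = 2/(s - 3)^3

L{e^(3t)} = 1/(s - 3).
Then apply L{t^2·g(t)} = (-1)^2 d^2/ds^2[G(s)] with G(s) = 1/(s - 3):
differentiating 2 times and applying the sign gives 2/(s - 3)^3.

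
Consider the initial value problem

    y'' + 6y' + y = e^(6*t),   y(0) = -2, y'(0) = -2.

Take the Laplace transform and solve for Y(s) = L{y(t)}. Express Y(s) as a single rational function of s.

Laplace-transform each side.
With L{y''} = s^2 Y - s·y(0) - y'(0) and L{y'} = sY - y(0), with y(0) = -2, y'(0) = -2: the LHS transforms to (s^2 + 6*s + 1)Y - (-2*s - 14).
The right side is L{e^(6*t)} = 1/(s - 6).
So (s^2 + 6*s + 1)Y = 1/(s - 6) + (-2*s - 14).
Divide through and combine into a single rational function.

Y(s) = (-2*s^2 - 2*s + 85)/(s^3 - 35*s - 6)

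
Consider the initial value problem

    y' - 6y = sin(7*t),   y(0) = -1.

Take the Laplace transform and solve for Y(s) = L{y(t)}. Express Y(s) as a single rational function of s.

Y(s) = (-s^2 - 42)/(s^3 - 6*s^2 + 49*s - 294)

Transform both sides with L{·}.
Using L{y'} = sY - y(0) = sY - (-1), the left side becomes (s - 6)Y - (-1).
The right side is L{sin(7*t)} = 7/(s^2 + 49).
So (s - 6)Y = 7/(s^2 + 49) + (-1).
Divide through and combine into a single rational function.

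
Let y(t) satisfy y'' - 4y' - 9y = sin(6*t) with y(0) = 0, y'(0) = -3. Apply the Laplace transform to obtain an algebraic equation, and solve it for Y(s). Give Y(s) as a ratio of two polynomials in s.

Apply the Laplace transform to the equation.
Using L{y''} = s^2 Y - s·y(0) - y'(0) and L{y'} = sY - y(0), with y(0) = 0, y'(0) = -3, the left side becomes (s^2 - 4*s - 9)Y - (-3).
The right side is L{sin(6*t)} = 6/(s^2 + 36).
So (s^2 - 4*s - 9)Y = 6/(s^2 + 36) + (-3).
Divide through and combine into a single rational function.

Y(s) = (-3*s^2 - 102)/(s^4 - 4*s^3 + 27*s^2 - 144*s - 324)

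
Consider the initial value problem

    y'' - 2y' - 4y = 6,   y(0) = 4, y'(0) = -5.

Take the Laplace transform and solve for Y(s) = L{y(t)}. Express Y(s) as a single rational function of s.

Take the Laplace transform of both sides.
Using L{y''} = s^2 Y - s·y(0) - y'(0) and L{y'} = sY - y(0), with y(0) = 4, y'(0) = -5, the left side becomes (s^2 - 2*s - 4)Y - (4*s - 13).
The right side is L{6} = 6/s.
So (s^2 - 2*s - 4)Y = 6/s + (4*s - 13).
Divide through and combine into a single rational function.

Y(s) = (4*s^2 - 13*s + 6)/(s^3 - 2*s^2 - 4*s)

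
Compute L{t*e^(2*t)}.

(s - 2)^(-2)

L{e^(2t)} = 1/(s - 2).
Then apply L{t·g(t)} = -d/ds[G(s)] with G(s) = 1/(s - 2):
differentiating 1 time and applying the sign gives (s - 2)^(-2).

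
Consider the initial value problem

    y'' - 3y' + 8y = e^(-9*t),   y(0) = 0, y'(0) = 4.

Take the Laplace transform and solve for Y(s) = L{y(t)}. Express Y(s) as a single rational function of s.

Y(s) = (4*s + 37)/(s^3 + 6*s^2 - 19*s + 72)

Laplace-transform each side.
With L{y''} = s^2 Y - s·y(0) - y'(0) and L{y'} = sY - y(0), with y(0) = 0, y'(0) = 4: the LHS transforms to (s^2 - 3*s + 8)Y - (4).
The right side is L{e^(-9*t)} = 1/(s + 9).
So (s^2 - 3*s + 8)Y = 1/(s + 9) + (4).
Isolate Y and clear denominators.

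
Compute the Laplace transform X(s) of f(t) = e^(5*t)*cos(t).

L{cos(t)} = s/(s^2 + 1).
By the first shifting theorem, multiplying by e^(5t) replaces s with s - 5.

X(s) = (s - 5)/((s - 5)^2 + 1)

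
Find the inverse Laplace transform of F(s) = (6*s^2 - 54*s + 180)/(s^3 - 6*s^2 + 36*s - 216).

Factor the denominator: s^3 - 6*s^2 + 36*s - 216 = (s - 6)*(s^2 + 36).
Partial fraction decomposition gives [1/(s - 6)] + [5*s/(s^2 + 36)] + [-24/(s^2 + 36)].
Invert each term: 1/(s - 6) ↔ e^(6t); 5·s/(s^2 + 36) ↔ 5cos(6t); -4·6/(s^2 + 36) ↔ -4sin(6t).

exp(6*t) - 4*sin(6*t) + 5*cos(6*t)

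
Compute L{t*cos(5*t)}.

(s - 5)*(s + 5)/(s^2 + 25)^2

L{cos(5t)} = s/(s^2 + 25).
Then apply L{t·g(t)} = -d/ds[G(s)] with G(s) = s/(s^2 + 25):
differentiating 1 time and applying the sign gives (s - 5)*(s + 5)/(s^2 + 25)^2.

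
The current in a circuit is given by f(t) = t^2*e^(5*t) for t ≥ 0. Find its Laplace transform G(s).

G(s) = 2/(s - 5)^3

L{e^(5t)} = 1/(s - 5).
Then apply L{t^2·g(t)} = (-1)^2 d^2/ds^2[H(s)] with H(s) = 1/(s - 5):
differentiating 2 times and applying the sign gives 2/(s - 5)^3.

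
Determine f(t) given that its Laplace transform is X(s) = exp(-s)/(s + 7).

The factor e^(-s) signals a time shift by c = 1 (second shifting theorem).
L{e^(-7t)} = 1/(s + 7), so L^-1{1/(s + 7)} = exp(-7*t).
Hence the inverse is u(t - 1) times that function evaluated at t - 1.

f(t) = Heaviside(t - 1)*(exp(-7*t + 7))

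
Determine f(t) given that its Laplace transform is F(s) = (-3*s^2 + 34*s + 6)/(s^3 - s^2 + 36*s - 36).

f(t) = exp(t) + 5*sin(6*t) - 4*cos(6*t)

Factor the denominator: s^3 - s^2 + 36*s - 36 = (s - 1)*(s^2 + 36).
Partial fraction decomposition gives [1/(s - 1)] + [-4*s/(s^2 + 36)] + [30/(s^2 + 36)].
Invert each term: 1/(s - 1) ↔ e^(t); -4·s/(s^2 + 36) ↔ -4cos(6t); 5·6/(s^2 + 36) ↔ 5sin(6t).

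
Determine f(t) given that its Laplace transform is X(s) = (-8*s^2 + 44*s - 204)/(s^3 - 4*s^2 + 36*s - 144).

f(t) = -3*exp(4*t) + 4*sin(6*t) - 5*cos(6*t)

Factor the denominator: s^3 - 4*s^2 + 36*s - 144 = (s - 4)*(s^2 + 36).
Partial fraction decomposition gives [-3/(s - 4)] + [-5*s/(s^2 + 36)] + [24/(s^2 + 36)].
Invert each term: -3/(s - 4) ↔ -3e^(4t); -5·s/(s^2 + 36) ↔ -5cos(6t); 4·6/(s^2 + 36) ↔ 4sin(6t).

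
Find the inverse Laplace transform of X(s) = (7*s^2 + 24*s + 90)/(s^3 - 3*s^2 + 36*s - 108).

Factor the denominator: s^3 - 3*s^2 + 36*s - 108 = (s - 3)*(s^2 + 36).
Partial fraction decomposition gives [5/(s - 3)] + [2*s/(s^2 + 36)] + [30/(s^2 + 36)].
Invert each term: 5/(s - 3) ↔ 5e^(3t); 2·s/(s^2 + 36) ↔ 2cos(6t); 5·6/(s^2 + 36) ↔ 5sin(6t).

5*exp(3*t) + 5*sin(6*t) + 2*cos(6*t)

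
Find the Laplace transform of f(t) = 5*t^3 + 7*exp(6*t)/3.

7/(3*(s - 6)) + 30/s^4

The transform is linear, so treat each term independently.
(5)·[L{t^3} = 3!/s^4 = 6/s^4]; (7/3)·[L{e^(6t)} = 1/(s - 6)].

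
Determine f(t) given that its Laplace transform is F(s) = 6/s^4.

Since L{t^3} = 3!/s^4 = 6/s^4, the inverse is t^3.

f(t) = t^3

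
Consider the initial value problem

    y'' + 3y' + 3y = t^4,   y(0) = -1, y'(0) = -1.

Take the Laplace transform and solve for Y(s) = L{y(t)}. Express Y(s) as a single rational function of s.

Y(s) = (-s^6 - 4*s^5 + 24)/(s^7 + 3*s^6 + 3*s^5)

Take the Laplace transform of both sides.
With L{y''} = s^2 Y - s·y(0) - y'(0) and L{y'} = sY - y(0), with y(0) = -1, y'(0) = -1: the LHS transforms to (s^2 + 3*s + 3)Y - (-s - 4).
The right side is L{t^4} = 24/s^5.
So (s^2 + 3*s + 3)Y = 24/s^5 + (-s - 4).
Divide through and combine into a single rational function.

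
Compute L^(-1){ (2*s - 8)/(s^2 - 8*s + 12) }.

Rewrite the denominator: s^2 - 8*s + 12 = (s - 4)^2 - 4.
The form in (s - 4) signals a first-shifting-theorem factor e^(4t).
Since L{cosh(2t)} = s/(s^2 - 4), the inverse is e^(4*t)*cosh(2*t), scaled by 2.

2*exp(4*t)*cosh(2*t)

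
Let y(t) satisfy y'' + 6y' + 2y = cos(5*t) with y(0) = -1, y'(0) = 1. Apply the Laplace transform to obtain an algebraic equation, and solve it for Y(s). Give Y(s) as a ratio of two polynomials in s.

Apply the Laplace transform to the equation.
With L{y''} = s^2 Y - s·y(0) - y'(0) and L{y'} = sY - y(0), with y(0) = -1, y'(0) = 1: the LHS transforms to (s^2 + 6*s + 2)Y - (-s - 5).
The right side is L{cos(5*t)} = s/(s^2 + 25).
So (s^2 + 6*s + 2)Y = s/(s^2 + 25) + (-s - 5).
Divide through and combine into a single rational function.

Y(s) = (-s^3 - 5*s^2 - 24*s - 125)/(s^4 + 6*s^3 + 27*s^2 + 150*s + 50)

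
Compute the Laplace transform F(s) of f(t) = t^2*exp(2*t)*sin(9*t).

F(s) = 54*(s^2 - 4*s - 23)/(s^2 - 4*s + 85)^3

L{sin(9t)} = 9/(s^2 + 81).
Multiplying by e^(2t) shifts s → s - 2, so L{exp(2*t)*sin(9*t)} = 9/((s - 2)^2 + 81).
Then apply L{t^2·g(t)} = (-1)^2 d^2/ds^2[G(s)] with G(s) = 9/((s - 2)^2 + 81):
differentiating 2 times and applying the sign gives 54*(s^2 - 4*s - 23)/(s^2 - 4*s + 85)^3.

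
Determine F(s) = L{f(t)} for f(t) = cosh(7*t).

L{cosh(7t)} = s/(s^2 - 49).

F(s) = s/(s^2 - 49)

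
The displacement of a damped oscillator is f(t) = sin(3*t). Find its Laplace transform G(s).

L{sin(3t)} = 3/(s^2 + 9).

G(s) = 3/(s^2 + 9)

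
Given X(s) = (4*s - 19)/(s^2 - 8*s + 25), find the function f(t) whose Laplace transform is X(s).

Complete the square in the denominator: s^2 - 8*s + 25 = (s - 4)^2 + 3^2.
Split the numerator to match: 4*s - 19 = 4·(s - 4) - 1·3.
Invert each term: 4·(s - 4)/((s - 4)^2 + 9) ↔ 4e^(4t)cos(3t); -1·3/((s - 4)^2 + 9) ↔ -e^(4t)sin(3t).

f(t) = -exp(4*t)*sin(3*t) + 4*exp(4*t)*cos(3*t)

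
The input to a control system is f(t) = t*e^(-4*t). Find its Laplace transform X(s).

X(s) = (s + 4)^(-2)

L{e^(-4t)} = 1/(s + 4).
Then apply L{t·g(t)} = -d/ds[G(s)] with G(s) = 1/(s + 4):
differentiating 1 time and applying the sign gives (s + 4)^(-2).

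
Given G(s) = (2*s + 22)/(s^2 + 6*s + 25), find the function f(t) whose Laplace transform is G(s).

f(t) = 4*exp(-3*t)*sin(4*t) + 2*exp(-3*t)*cos(4*t)

Complete the square in the denominator: s^2 + 6*s + 25 = (s + 3)^2 + 4^2.
Split the numerator to match: 2*s + 22 = 2·(s + 3) + 4·4.
Invert each term: 2·(s + 3)/((s + 3)^2 + 16) ↔ 2e^(-3t)cos(4t); 4·4/((s + 3)^2 + 16) ↔ 4e^(-3t)sin(4t).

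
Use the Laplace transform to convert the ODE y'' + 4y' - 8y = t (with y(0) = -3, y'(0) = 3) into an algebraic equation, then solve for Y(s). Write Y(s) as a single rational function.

Apply the Laplace transform to the equation.
With L{y''} = s^2 Y - s·y(0) - y'(0) and L{y'} = sY - y(0), with y(0) = -3, y'(0) = 3: the LHS transforms to (s^2 + 4*s - 8)Y - (-3*s - 9).
The right side is L{t} = s^(-2).
So (s^2 + 4*s - 8)Y = s^(-2) + (-3*s - 9).
Divide through and combine into a single rational function.

Y(s) = (-3*s^3 - 9*s^2 + 1)/(s^4 + 4*s^3 - 8*s^2)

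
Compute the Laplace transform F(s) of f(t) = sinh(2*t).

L{sinh(2t)} = 2/(s^2 - 4).

F(s) = 2/(s^2 - 4)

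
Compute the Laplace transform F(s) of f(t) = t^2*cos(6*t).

L{cos(6t)} = s/(s^2 + 36).
Then apply L{t^2·g(t)} = (-1)^2 d^2/ds^2[G(s)] with G(s) = s/(s^2 + 36):
differentiating 2 times and applying the sign gives 2*s*(s^2 - 108)/(s^2 + 36)^3.

F(s) = 2*s*(s^2 - 108)/(s^2 + 36)^3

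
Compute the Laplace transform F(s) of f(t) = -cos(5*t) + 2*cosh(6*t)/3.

Apply the Laplace transform termwise.
(2/3)·[L{cosh(6t)} = s/(s^2 - 36)]; (-1)·[L{cos(5t)} = s/(s^2 + 25)].

F(s) = -s/(s^2 + 25) + 2*s/(3*(s^2 - 36))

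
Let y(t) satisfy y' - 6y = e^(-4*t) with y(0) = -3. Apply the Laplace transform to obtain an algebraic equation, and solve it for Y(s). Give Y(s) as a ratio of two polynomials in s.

Y(s) = (-3*s - 11)/(s^2 - 2*s - 24)

Transform both sides with L{·}.
With L{y'} = sY - y(0) = sY - (-3): the LHS transforms to (s - 6)Y - (-3).
The right side is L{e^(-4*t)} = 1/(s + 4).
So (s - 6)Y = 1/(s + 4) + (-3).
Solve for Y(s) and write it as one ratio of polynomials.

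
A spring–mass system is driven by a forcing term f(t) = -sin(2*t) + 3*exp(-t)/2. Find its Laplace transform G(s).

Apply the Laplace transform termwise.
(3/2)·[L{e^(-t)} = 1/(s + 1)]; (-1)·[L{sin(2t)} = 2/(s^2 + 4)].

G(s) = -2/(s^2 + 4) + 3/(2*(s + 1))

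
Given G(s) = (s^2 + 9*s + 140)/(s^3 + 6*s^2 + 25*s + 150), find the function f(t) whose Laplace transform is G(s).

f(t) = 3*sin(5*t) - cos(5*t) + 2*exp(-6*t)

Factor the denominator: s^3 + 6*s^2 + 25*s + 150 = (s + 6)*(s^2 + 25).
Partial fraction decomposition gives [2/(s + 6)] + [-s/(s^2 + 25)] + [15/(s^2 + 25)].
Invert each term: 2/(s + 6) ↔ 2e^(-6t); -1·s/(s^2 + 25) ↔ -cos(5t); 3·5/(s^2 + 25) ↔ 3sin(5t).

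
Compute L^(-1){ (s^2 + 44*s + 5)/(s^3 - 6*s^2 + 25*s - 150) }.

Factor the denominator: s^3 - 6*s^2 + 25*s - 150 = (s - 6)*(s^2 + 25).
Partial fraction decomposition gives [5/(s - 6)] + [-4*s/(s^2 + 25)] + [20/(s^2 + 25)].
Invert each term: 5/(s - 6) ↔ 5e^(6t); -4·s/(s^2 + 25) ↔ -4cos(5t); 4·5/(s^2 + 25) ↔ 4sin(5t).

5*exp(6*t) + 4*sin(5*t) - 4*cos(5*t)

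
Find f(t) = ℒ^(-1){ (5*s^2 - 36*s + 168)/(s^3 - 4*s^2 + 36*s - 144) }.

Factor the denominator: s^3 - 4*s^2 + 36*s - 144 = (s - 4)*(s^2 + 36).
Partial fraction decomposition gives [2/(s - 4)] + [3*s/(s^2 + 36)] + [-24/(s^2 + 36)].
Invert each term: 2/(s - 4) ↔ 2e^(4t); 3·s/(s^2 + 36) ↔ 3cos(6t); -4·6/(s^2 + 36) ↔ -4sin(6t).

f(t) = 2*exp(4*t) - 4*sin(6*t) + 3*cos(6*t)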